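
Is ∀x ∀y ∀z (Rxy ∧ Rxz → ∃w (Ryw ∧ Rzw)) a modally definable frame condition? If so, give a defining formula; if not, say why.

This is a Sahlqvist condition; the .2 axiom ◇□p → □◇p defines it.
Suppose ◇□p→□◇p is valid. Take Rxy, Rxz and set V(p)={w : Ryw}. Then □p at y so ◇□p at x, so □◇p at x, so ◇p at z, giving w with Rzw and Ryw.

Yes, by ◇□p → □◇p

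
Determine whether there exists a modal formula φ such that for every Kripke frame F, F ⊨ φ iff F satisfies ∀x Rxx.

Yes — defined by □p → p

The condition is reflexivity. A defining modal formula is □p → p.
Suppose □p→p is valid. At any x set V(p)={w : Rxw}. Then □p holds at x, so p holds at x, i.e. Rxx.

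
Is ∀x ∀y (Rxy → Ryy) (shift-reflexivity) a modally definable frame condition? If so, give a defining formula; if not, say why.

Yes: it is shift-reflexivity, defined by the T□ schema □(□q → q).
Suppose □(□q→q) is valid. Take Rxy and set V(q)={w : Ryw}. Then at y, □q holds; since □(□q→q) at x, □q→q at y, so q at y, i.e. Ryy.

Yes, by □(□q → q)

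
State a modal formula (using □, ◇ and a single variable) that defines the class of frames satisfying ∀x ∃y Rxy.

□ψ → ◇ψ

A defining formula is □ψ → ◇ψ (the D axiom).
Suppose □ψ→◇ψ is valid. At any x set V(ψ)=W. Then □ψ at x, so ◇ψ at x, so x has a successor.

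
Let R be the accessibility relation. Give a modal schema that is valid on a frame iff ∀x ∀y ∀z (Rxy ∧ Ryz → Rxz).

□r → □□r

This is transitivity; the standard corresponding axiom is 4: □r → □□r.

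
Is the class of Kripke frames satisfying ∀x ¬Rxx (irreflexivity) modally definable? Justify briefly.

Any modally definable frame class is closed under surjective bounded morphisms.
The 3-cycle (worlds w0,w1,w2 with w0→w1→w2→w0) is irreflexive, and the map sending every world to a single reflexive point • is a surjective bounded morphism (forth: every edge maps to (•,•); back: every world has a successor). So any modal formula valid on the 3-cycle is also valid on the reflexive point, which is not irreflexive.
So no modal formula (or set of formulas) defines exactly the irreflexive frames.

Not modally definable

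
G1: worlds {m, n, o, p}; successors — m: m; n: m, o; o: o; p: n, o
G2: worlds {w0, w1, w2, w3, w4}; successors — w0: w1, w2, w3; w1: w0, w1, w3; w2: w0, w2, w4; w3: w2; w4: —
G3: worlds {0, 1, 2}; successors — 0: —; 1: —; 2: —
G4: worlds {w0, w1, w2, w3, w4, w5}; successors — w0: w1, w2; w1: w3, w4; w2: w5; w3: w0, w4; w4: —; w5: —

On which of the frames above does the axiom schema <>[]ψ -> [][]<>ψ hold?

G3

The schema corresponds to a generalized confluence (Geach) condition: forall x forall y forall z ((xRy & x R^2 z) -> exists w (yRw & zRw)).
G1: fails — nRm, nR²o but no w with mRw and oRw.
G2: fails — w0Rw1, w0R²w3 but no w with w1Rw and w3Rw.
G3: satisfies the condition.
G4: fails — w0Rw1, w0R²w4 but no w with w1Rw and w4Rw.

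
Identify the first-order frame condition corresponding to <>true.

Seriality

◇⊤ holds at w iff w has a successor, so frame-validity of ◇⊤ is exactly seriality. Equivalently via □A → ◇A:
Suppose □A→◇A is valid. At any x set V(A)=W. Then □A at x, so ◇A at x, so x has a successor.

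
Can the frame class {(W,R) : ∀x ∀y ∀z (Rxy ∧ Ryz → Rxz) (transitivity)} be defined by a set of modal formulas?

This is a Sahlqvist condition; the 4 axiom □q → □□q defines it.
Suppose □q→□□q is valid. Take Rxy, Ryz and set V(q)={w : Rxw}. Then □q at x, so □□q at x, so □q at y, so q at z, i.e. Rxz.

Definable; □q → □□q defines it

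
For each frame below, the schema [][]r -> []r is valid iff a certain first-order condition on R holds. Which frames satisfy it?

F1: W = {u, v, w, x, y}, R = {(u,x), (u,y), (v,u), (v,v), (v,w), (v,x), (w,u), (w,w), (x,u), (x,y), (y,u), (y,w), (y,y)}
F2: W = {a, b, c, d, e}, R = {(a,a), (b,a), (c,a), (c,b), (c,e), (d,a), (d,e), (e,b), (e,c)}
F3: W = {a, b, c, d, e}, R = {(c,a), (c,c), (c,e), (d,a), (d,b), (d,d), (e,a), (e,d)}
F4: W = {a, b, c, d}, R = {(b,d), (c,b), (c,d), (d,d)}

Frame correspondent (Sahlqvist): forall x forall y (Rxy -> exists z (Rxz & Rzy)) — i.e. density.
F1: fails — Rux but no z with Ruz and Rzx.
F2: fails — Rec but no z with Rez and Rzc.
F3: satisfies the condition.
F4: fails — Rcb but no z with Rcz and Rzb.
Valid on: F3.

F3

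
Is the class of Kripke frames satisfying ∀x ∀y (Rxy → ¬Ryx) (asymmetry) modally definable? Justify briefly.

Not modally definable

Modal frame validity is preserved under surjective bounded morphisms.
The 5-cycle (worlds a,b,c,d,e with a→b→c→d→e→a) is asymmetric. Mapping every world to a single reflexive point • is a surjective bounded morphism, and the reflexive point is not asymmetric (R•• but asymmetry requires ¬R••).
So no modal formula (or set of formulas) defines exactly the asymmetric frames.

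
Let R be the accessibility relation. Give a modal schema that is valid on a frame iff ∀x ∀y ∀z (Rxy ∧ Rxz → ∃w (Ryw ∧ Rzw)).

◇□r → □◇r

A defining formula is ◇□r → □◇r (the .2 axiom).
Suppose ◇□r→□◇r is valid. Take Rxy, Rxz and set V(r)={w : Ryw}. Then □r at y so ◇□r at x, so □◇r at x, so ◇r at z, giving w with Rzw and Ryw.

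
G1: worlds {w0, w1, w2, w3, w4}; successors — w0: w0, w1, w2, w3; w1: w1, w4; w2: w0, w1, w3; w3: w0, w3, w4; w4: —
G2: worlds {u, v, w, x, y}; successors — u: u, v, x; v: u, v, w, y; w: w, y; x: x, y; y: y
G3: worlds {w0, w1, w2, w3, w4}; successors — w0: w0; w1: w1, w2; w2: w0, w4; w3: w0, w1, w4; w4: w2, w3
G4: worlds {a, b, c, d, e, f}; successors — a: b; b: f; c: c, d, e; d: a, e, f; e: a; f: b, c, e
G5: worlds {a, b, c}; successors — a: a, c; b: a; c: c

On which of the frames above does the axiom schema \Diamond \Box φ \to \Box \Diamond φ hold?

Frame correspondent (Sahlqvist): \forall x \forall y \forall z (Rxy \wedge Rxz \to \exists w (Ryw \wedge Rzw)) — i.e. convergence.
G1: fails — Rw1w1 and Rw1w4 but w1 and w4 have no common successor.
G2: fails — Rvw and Rvu but w and u have no common successor.
G3: fails — Rw1w2 and Rw1w1 but w2 and w1 have no common successor.
G4: fails — Rcc and Rce but c and e have no common successor.
G5: condition met.

G5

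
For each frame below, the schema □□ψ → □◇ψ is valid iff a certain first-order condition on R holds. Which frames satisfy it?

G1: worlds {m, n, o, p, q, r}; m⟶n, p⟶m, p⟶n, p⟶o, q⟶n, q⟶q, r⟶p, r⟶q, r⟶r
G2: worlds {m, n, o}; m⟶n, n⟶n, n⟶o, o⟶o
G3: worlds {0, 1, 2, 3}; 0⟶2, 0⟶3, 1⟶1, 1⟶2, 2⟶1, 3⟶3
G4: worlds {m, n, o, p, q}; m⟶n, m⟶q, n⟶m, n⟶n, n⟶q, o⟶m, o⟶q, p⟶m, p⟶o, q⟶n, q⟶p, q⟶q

G2, G3, G4

This is the axiom for a generalized confluence (Geach) condition; its first-order frame correspondent is ∀x ∀z (xRz → ∃w (xR²w ∧ zRw)).
G1: fails — mRn but no w with mR²w and nRw.
G2: holds.
G3: holds.
G4: holds.
Valid on: G2, G3, G4.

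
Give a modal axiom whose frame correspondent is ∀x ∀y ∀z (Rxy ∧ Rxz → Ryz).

This is the Euclidean property; the standard corresponding axiom is 5: ◇s → □◇s.
Suppose ◇s→□◇s is valid. Take Rxy, Rxz and set V(s)={y}. Then ◇s at x, so □◇s at x, so ◇s at z, so some w with Rzw has s; w=y, i.e. Rzy. By symmetry of the argument, Ryz.

◇s → □◇s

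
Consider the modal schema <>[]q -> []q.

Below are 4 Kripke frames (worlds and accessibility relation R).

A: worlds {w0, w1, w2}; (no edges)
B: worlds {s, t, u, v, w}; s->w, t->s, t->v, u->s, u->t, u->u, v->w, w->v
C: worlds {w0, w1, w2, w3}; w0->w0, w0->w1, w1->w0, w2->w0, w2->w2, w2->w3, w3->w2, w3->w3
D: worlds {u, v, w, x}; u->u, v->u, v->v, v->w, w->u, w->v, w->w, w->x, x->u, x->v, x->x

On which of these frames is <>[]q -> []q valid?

The schema corresponds to the Euclidean property: forall x forall y forall z (Rxy & Rxz -> Ryz).
A: holds.
B: fails — Rsw and Rsw but not Rww.
C: fails — Rw0w1 and Rw0w1 but not Rw1w1.
D: fails — Rvu and Rvv but not Ruv.
Valid on: A.

A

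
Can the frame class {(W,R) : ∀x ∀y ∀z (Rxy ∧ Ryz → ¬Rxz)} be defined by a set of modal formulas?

Any modally definable frame class is closed under surjective bounded morphisms.
The 7-cycle (worlds s,t,u,v,w,x,y with s→t→u→v→w→x→y→s) is intransitive. Mapping every world to a single reflexive point • is a surjective bounded morphism; the reflexive point is not intransitive (R••∧R•• but R••).
So no modal formula (or set of formulas) defines exactly the intransitive frames.

No — not modally definable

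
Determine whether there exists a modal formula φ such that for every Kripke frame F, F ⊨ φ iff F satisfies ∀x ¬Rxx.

Modal frame validity is preserved under surjective bounded morphisms.
The 2-cycle (worlds a,b with a→b→a) is irreflexive, and the map sending every world to a single reflexive point • is a surjective bounded morphism (forth: every edge maps to (•,•); back: every world has a successor). So any modal formula valid on the 2-cycle is also valid on the reflexive point, which is not irreflexive.
Hence irreflexivity is not modally definable.

No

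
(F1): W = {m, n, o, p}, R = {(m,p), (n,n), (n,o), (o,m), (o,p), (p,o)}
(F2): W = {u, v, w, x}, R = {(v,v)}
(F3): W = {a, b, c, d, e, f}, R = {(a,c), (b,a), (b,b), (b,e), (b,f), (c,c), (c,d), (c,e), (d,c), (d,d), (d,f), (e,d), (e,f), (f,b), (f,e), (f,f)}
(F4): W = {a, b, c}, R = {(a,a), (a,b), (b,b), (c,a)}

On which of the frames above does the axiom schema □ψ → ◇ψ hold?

(F1), (F3), (F4)

This is the axiom for seriality; its first-order frame correspondent is ∀x ∃y Rxy.
(F1): ✓.
(F2): fails — world u has no successor.
(F3): ✓.
(F4): ✓.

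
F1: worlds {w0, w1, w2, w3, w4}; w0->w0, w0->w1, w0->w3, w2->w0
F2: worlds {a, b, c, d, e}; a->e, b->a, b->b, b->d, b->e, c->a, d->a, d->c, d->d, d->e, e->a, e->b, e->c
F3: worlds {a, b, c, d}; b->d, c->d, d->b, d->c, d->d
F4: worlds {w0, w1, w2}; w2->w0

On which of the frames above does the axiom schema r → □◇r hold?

F3

The schema corresponds to symmetry: ∀x ∀y (Rxy → Ryx).
F1: fails — Rw0w1 but not Rw1w0.
F2: fails — Rdc but not Rcd.
F3: holds.
F4: fails — Rw2w0 but not Rw0w2.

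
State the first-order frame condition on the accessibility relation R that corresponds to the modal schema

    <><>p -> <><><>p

This is a Sahlqvist (Geach-type) schema ◇^2□^0p → □^0◇^3p.
Minimal-valuation argument: fix x; take any y with xR^2y and any z with xR^0z. Set V(p) to the set of worlds R-reachable from y in exactly 0 steps. Then □^0p holds at y, so the antecedent holds at x; validity forces ◇^3p at z, giving a w with zR^3w and yR^0w.
First-order correspondent: forall x forall y (x R^2 y -> exists w (y = w & x R^3 w)).

forall x forall y (x R^2 y -> exists w (y = w & x R^3 w))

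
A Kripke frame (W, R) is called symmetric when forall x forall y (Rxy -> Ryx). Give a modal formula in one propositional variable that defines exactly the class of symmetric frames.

s → □◇s

The condition is symmetry. The B schema s → □◇s defines it.
Suppose s→□◇s is valid. Take Rxy and set V(s)={x}. Then s at x, so □◇s at x, so ◇s at y, so some z with Ryz has s; z=x, i.e. Ryx.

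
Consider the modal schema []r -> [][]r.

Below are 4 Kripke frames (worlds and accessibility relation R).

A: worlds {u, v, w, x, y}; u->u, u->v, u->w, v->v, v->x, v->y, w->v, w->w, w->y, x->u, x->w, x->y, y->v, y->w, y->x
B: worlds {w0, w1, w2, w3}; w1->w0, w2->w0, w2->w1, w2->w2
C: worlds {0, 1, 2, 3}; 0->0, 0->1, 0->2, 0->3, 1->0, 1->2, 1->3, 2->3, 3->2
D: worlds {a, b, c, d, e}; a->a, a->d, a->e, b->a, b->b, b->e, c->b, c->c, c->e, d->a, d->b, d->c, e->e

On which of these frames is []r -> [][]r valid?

Frame correspondent (Sahlqvist): forall x forall y forall z (Rxy & Ryz -> Rxz) — i.e. transitivity.
A: fails — Ruv and Rvx but not Rux.
B: condition met.
C: fails — R10 and R01 but not R11.
D: fails — Rdc and Rce but not Rde.
Valid on: B.

B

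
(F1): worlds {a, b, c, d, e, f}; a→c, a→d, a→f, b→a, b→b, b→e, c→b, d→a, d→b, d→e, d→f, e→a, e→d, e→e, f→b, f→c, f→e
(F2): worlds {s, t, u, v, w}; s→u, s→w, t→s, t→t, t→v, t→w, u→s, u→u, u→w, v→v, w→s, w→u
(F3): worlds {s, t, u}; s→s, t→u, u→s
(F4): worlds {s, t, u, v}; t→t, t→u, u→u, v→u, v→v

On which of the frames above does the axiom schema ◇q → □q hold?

This is the axiom for partial functionality; its first-order frame correspondent is ∀x ∀y ∀z (Rxy ∧ Rxz → y = z).
(F1): fails — a sees both c and d.
(F2): fails — s sees both u and w.
(F3): holds.
(F4): fails — t sees both t and u.

(F3)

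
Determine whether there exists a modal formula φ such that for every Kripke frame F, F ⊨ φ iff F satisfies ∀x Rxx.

Yes — defined by □q → q

This is a Sahlqvist condition; the T axiom □q → q defines it.
Suppose □q→q is valid. At any x set V(q)={w : Rxw}. Then □q holds at x, so q holds at x, i.e. Rxx.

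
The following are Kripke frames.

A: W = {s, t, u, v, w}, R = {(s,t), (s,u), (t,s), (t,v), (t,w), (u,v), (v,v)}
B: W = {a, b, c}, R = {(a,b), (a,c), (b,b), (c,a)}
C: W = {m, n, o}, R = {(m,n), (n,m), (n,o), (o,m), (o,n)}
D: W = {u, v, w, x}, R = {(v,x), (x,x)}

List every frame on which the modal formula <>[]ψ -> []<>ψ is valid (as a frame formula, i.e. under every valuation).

Frame correspondent (Sahlqvist): forall x forall y forall z (Rxy & Rxz -> exists w (Ryw & Rzw)) — i.e. convergence.
A: fails — Rtv and Rts but v and s have no common successor.
B: fails — Rac and Rab but c and b have no common successor.
C: fails — Ron and Rom but n and m have no common successor.
D: condition met.

D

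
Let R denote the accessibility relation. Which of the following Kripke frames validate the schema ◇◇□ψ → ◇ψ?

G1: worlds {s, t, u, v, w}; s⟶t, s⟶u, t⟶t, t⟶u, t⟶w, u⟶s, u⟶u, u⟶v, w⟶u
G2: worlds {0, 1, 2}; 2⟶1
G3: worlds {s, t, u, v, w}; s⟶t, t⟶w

The schema corresponds to a generalized confluence (Geach) condition: ∀x ∀y (xR²y → ∃w (yRw ∧ xRw)).
G1: fails — sR²v but no w* with vRw* and sRw*.
G2: satisfies the condition.
G3: fails — sR²w but no w* with wRw* and sRw*.

G2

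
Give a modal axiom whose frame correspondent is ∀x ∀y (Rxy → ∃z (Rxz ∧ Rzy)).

A defining formula is □□s → □s (the C4 axiom).
Suppose □□s→□s is valid. Take Rxy and set V(s)={w : xR²w}. Then □□s at x, so □s at x, so s at y, i.e. ∃z(Rxz∧Rzy).

□□s → □s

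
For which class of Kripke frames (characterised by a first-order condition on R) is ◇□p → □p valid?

The Euclidean property

Equivalently (dual form): ◇p → □◇p.
Suppose ◇p→□◇p is valid. Take Rxy, Rxz and set V(p)={y}. Then ◇p at x, so □◇p at x, so ◇p at z, so some w with Rzw has p; w=y, i.e. Rzy. By symmetry of the argument, Ryz.
Conversely, on a frame with the Euclidean property the schema holds at every world under every valuation.
So the correspondent is the Euclidean property.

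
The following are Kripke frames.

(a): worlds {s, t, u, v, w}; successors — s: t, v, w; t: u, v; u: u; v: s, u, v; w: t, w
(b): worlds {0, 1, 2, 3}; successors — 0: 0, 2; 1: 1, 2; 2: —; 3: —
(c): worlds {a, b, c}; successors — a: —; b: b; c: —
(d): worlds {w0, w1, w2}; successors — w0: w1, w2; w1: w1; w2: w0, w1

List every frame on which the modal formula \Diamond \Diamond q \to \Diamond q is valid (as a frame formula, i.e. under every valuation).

This is the axiom for transitivity; its first-order frame correspondent is \forall x \forall y \forall z (Rxy \wedge Ryz \to Rxz).
(a): fails — Rwt and Rtv but not Rwv.
(b): condition met.
(c): condition met.
(d): fails — Rw0w2 and Rw2w0 but not Rw0w0.
Valid on: (b), (c).

(b), (c)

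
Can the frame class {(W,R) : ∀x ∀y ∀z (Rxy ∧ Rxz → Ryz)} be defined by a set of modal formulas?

The condition is the Euclidean property. A defining modal formula is ◇p → □◇p.
Suppose ◇p→□◇p is valid. Take Rxy, Rxz and set V(p)={y}. Then ◇p at x, so □◇p at x, so ◇p at z, so some w with Rzw has p; w=y, i.e. Rzy. By symmetry of the argument, Ryz.

Yes — defined by ◇p → □◇p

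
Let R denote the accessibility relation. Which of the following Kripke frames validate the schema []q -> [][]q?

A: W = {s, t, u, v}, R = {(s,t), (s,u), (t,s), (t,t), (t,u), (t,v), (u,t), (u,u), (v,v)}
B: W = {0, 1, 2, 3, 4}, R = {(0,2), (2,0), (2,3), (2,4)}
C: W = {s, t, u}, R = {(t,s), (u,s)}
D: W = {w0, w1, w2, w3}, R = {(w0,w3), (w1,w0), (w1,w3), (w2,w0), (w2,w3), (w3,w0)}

C

The schema corresponds to transitivity: forall x forall y forall z (Rxy & Ryz -> Rxz).
A: fails — Rut and Rtv but not Ruv.
B: fails — R20 and R02 but not R22.
C: satisfies the condition.
D: fails — Rw3w0 and Rw0w3 but not Rw3w3.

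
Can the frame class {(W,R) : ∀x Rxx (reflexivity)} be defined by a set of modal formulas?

Yes: it is reflexivity, defined by the T schema □p → p.

Yes, by □p → p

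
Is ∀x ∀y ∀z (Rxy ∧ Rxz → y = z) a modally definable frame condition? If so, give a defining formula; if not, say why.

Yes: it is partial functionality, defined by the CD schema ◇q → □q.

Definable; ◇q → □q defines it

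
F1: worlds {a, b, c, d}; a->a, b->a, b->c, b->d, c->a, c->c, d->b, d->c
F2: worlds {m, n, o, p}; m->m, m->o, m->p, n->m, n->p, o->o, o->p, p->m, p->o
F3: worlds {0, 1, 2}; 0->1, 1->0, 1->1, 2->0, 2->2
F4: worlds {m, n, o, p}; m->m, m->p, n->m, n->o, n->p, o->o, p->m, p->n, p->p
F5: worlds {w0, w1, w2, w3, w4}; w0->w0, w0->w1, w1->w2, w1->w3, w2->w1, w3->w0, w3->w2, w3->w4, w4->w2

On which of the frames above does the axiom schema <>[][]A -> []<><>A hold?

F1, F2, F3

The schema corresponds to a generalized confluence (Geach) condition: forall x forall y forall z ((xRy & xRz) -> exists w (y R^2 w & z R^2 w)).
F1: ✓.
F2: ✓.
F3: ✓.
F4: fails — nRm, nRo but no w with mR²w and oR²w.
F5: fails — w3Rw2, w3Rw4 but no w with w2R²w and w4R²w.
Valid on: F1, F2, F3.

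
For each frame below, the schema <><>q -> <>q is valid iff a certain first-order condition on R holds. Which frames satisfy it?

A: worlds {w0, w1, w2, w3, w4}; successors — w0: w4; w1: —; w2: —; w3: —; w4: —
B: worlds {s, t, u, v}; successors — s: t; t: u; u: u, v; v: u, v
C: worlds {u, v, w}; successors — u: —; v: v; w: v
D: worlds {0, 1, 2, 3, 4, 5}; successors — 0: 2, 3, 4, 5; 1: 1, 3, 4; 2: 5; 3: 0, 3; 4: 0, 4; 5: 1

A, C

The schema corresponds to transitivity: forall x forall y forall z (Rxy & Ryz -> Rxz).
A: holds.
B: fails — Rtu and Ruv but not Rtv.
C: holds.
D: fails — R25 and R51 but not R21.
Valid on: A, C.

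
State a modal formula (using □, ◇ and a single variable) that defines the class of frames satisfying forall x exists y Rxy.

□q → ◇q

A defining formula is □q → ◇q (the D axiom).
Suppose □q→◇q is valid. At any x set V(q)=W. Then □q at x, so ◇q at x, so x has a successor.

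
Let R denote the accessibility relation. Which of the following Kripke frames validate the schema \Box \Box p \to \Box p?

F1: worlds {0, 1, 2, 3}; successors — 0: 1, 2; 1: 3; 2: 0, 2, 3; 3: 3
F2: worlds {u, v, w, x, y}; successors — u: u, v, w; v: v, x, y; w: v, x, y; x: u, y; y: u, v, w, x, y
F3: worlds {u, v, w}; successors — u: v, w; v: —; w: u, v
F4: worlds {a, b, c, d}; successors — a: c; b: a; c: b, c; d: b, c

F2

This is the axiom for density; its first-order frame correspondent is \forall x \forall y (Rxy \to \exists z (Rxz \wedge Rzy)).
F1: fails — R01 but no z with R0z and Rz1.
F2: holds.
F3: fails — Rwu but no z with Rwz and Rzu.
F4: fails — Rba but no z with Rbz and Rza.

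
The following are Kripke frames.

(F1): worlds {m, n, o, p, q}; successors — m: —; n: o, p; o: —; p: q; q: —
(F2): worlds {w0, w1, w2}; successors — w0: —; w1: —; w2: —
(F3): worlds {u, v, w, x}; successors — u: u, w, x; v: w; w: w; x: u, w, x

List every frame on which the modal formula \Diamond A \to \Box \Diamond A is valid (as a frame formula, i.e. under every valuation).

The schema corresponds to the Euclidean property: \forall x \forall y \forall z (Rxy \wedge Rxz \to Ryz).
(F1): fails — Rno and Rno but not Roo.
(F2): ✓.
(F3): fails — Ruw and Ruu but not Rwu.

(F2)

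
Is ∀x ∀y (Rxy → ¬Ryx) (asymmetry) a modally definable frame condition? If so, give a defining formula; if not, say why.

If a class were modally definable it would be closed under surjective bounded morphisms (Goldblatt–Thomason).
The 5-cycle (worlds a,b,c,d,e with a→b→c→d→e→a) is asymmetric. Mapping every world to a single reflexive point • is a surjective bounded morphism, and the reflexive point is not asymmetric (R•• but asymmetry requires ¬R••).
Hence asymmetry is not modally definable.

Not definable by any modal formula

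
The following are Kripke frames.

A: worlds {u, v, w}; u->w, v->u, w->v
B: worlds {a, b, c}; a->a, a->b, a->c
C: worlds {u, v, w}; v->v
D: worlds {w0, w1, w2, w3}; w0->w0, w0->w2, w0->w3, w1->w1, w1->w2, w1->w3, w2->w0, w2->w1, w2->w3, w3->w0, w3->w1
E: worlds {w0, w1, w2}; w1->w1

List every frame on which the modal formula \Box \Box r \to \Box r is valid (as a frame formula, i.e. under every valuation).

This is the axiom for density; its first-order frame correspondent is \forall x \forall y (Rxy \to \exists z (Rxz \wedge Rzy)).
A: fails — Rvu but no z with Rvz and Rzu.
B: satisfies the condition.
C: satisfies the condition.
D: satisfies the condition.
E: satisfies the condition.
Valid on: B, C, D, E.

B, C, D, E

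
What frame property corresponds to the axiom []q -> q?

Suppose □q→q is valid. At any x set V(q)={w : Rxw}. Then □q holds at x, so q holds at x, i.e. Rxx.
The converse is a direct semantic check.
Frame condition: forall x Rxx.

reflexivity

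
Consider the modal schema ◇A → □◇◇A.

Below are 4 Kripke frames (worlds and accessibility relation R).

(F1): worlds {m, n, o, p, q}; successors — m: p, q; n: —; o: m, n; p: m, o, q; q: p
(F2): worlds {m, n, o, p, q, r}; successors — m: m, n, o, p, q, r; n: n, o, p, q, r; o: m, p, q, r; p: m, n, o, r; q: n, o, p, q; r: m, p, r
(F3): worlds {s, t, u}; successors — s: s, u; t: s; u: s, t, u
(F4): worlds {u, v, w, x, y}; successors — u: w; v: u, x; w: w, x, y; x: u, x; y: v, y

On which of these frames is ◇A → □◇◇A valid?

(F2)

The schema corresponds to a generalized confluence (Geach) condition: ∀x ∀y ∀z ((xRy ∧ xRz) → ∃w (y = w ∧ zR²w)).
(F1): fails — mRp, mRq but no w with p=w and qR²w.
(F2): satisfies the condition.
(F3): fails — uRt, uRt but no w with t=w and tR²w.
(F4): fails — vRu, vRu but no t with u=t and uR²t.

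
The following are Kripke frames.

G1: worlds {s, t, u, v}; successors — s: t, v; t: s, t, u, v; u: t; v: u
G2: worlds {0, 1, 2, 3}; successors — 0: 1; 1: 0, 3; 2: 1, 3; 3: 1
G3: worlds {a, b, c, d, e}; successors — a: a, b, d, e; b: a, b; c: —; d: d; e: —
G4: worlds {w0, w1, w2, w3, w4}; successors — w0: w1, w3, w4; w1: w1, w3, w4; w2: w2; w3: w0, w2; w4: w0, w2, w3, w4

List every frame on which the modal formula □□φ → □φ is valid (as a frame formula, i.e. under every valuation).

The schema corresponds to density: ∀x ∀y (Rxy → ∃z (Rxz ∧ Rzy)).
G1: fails — Rvu but no z with Rvz and Rzu.
G2: fails — R10 but no z with R1z and Rz0.
G3: ✓.
G4: fails — Rw3w0 but no z with Rw3z and Rzw0.
Valid on: G3.

G3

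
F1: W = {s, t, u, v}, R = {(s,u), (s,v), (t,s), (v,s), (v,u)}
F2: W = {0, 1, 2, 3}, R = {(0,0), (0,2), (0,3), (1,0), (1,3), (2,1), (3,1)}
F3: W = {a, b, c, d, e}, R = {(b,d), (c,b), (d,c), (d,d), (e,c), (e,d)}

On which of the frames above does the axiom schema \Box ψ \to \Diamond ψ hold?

The schema corresponds to seriality: \forall x \exists y Rxy.
F1: fails — world u has no successor.
F2: holds.
F3: fails — world a has no successor.

F2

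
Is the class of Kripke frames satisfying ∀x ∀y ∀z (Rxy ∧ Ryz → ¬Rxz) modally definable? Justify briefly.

Modal frame validity is preserved under surjective bounded morphisms.
The 7-cycle (worlds s,t,u,v,w,x,y with s→t→u→v→w→x→y→s) is intransitive. Mapping every world to a single reflexive point • is a surjective bounded morphism; the reflexive point is not intransitive (R••∧R•• but R••).
So no modal formula (or set of formulas) defines exactly the intransitive frames.

Not modally definable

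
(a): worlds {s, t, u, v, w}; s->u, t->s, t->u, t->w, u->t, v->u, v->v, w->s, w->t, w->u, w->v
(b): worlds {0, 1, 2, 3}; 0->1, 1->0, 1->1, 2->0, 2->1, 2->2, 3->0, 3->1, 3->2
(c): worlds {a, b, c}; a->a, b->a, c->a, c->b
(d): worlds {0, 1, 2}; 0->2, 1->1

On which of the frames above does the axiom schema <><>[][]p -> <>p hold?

(b), (c), (d)

This is the axiom for a generalized confluence (Geach) condition; its first-order frame correspondent is forall x forall y (x R^2 y -> exists w (y R^2 w & xRw)).
(a): fails — tR²s but no w* with sR²w* and tRw*.
(b): condition met.
(c): condition met.
(d): condition met.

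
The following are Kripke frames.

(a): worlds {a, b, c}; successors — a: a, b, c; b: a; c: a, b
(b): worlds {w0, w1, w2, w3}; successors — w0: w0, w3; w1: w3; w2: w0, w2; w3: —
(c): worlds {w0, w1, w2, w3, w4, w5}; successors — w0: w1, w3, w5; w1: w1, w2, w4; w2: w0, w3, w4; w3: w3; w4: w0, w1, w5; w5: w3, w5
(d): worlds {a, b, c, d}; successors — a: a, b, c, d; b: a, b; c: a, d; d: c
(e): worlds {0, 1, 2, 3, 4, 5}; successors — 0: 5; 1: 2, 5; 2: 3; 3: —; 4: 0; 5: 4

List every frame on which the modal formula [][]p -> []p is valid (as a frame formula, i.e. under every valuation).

This is the axiom for density; its first-order frame correspondent is forall x forall y (Rxy -> exists z (Rxz & Rzy)).
(a): condition met.
(b): fails — Rw1w3 but no z with Rw1z and Rzw3.
(c): fails — Rw2w4 but no z with Rw2z and Rzw4.
(d): fails — Rdc but no z with Rdz and Rzc.
(e): fails — R12 but no z with R1z and Rz2.
Valid on: (a).

(a)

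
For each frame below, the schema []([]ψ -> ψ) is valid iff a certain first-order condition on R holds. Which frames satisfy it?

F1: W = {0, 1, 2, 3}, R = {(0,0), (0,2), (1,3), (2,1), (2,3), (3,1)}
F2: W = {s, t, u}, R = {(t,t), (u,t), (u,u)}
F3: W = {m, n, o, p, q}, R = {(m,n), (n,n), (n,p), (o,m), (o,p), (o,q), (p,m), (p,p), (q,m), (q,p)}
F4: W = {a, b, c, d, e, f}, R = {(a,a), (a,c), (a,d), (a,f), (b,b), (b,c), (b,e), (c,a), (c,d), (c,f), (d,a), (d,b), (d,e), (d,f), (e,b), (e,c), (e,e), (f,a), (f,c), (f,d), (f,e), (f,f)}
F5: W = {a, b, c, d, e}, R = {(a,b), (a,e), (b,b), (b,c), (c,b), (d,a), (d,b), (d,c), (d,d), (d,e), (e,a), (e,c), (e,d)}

F2

The schema corresponds to shift-reflexivity: forall x forall y (Rxy -> Ryy).
F1: fails — R02 but not R22.
F2: condition met.
F3: fails — Rom but not Rmm.
F4: fails — Rcd but not Rdd.
F5: fails — Rbc but not Rcc.
Valid on: F2.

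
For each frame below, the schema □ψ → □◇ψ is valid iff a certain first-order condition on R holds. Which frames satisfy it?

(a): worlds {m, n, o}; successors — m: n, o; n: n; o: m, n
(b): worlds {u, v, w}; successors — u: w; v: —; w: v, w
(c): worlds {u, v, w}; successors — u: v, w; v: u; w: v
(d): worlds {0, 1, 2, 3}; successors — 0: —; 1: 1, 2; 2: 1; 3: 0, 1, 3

This is the axiom for a generalized confluence (Geach) condition; its first-order frame correspondent is ∀x ∀z (xRz → ∃w (xRw ∧ zRw)).
(a): satisfies the condition.
(b): fails — wRv but no t with wRt and vRt.
(c): fails — uRv but no t with uRt and vRt.
(d): fails — 3R0 but no w with 3Rw and 0Rw.

(a)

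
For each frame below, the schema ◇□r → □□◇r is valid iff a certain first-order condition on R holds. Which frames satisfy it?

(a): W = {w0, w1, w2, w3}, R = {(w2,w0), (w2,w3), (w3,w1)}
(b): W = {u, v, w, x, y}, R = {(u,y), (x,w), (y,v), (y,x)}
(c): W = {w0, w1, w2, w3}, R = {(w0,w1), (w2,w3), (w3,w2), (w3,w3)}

(c)

Frame correspondent (Sahlqvist): ∀x ∀y ∀z ((xRy ∧ xR²z) → ∃w (yRw ∧ zRw)) — i.e. a generalized confluence (Geach) condition.
(a): fails — w2Rw0, w2R²w1 but no w with w0Rw and w1Rw.
(b): fails — uRy, uR²v but no t with yRt and vRt.
(c): holds.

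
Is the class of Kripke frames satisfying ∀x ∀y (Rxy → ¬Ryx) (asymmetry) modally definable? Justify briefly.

No

Modal frame validity is preserved under surjective bounded morphisms.
The 4-cycle (worlds s,t,u,v with s→t→u→v→s) is asymmetric. Mapping every world to a single reflexive point • is a surjective bounded morphism, and the reflexive point is not asymmetric (R•• but asymmetry requires ¬R••).
So no modal formula (or set of formulas) defines exactly the asymmetric frames.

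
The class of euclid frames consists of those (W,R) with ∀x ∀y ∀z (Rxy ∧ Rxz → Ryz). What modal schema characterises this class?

This is the Euclidean property; the standard corresponding axiom is 5: ◇ψ → □◇ψ.
Suppose ◇ψ→□◇ψ is valid. Take Rxy, Rxz and set V(ψ)={y}. Then ◇ψ at x, so □◇ψ at x, so ◇ψ at z, so some w with Rzw has ψ; w=y, i.e. Rzy. By symmetry of the argument, Ryz.

◇ψ → □◇ψ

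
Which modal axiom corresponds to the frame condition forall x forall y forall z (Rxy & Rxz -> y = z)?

A defining formula is ◇r → □r (the CD axiom).
Suppose ◇r→□r is valid. Take Rxy, Rxz and set V(r)={y}. Then ◇r at x, so □r at x, so r at z, i.e. z=y.

◇r → □r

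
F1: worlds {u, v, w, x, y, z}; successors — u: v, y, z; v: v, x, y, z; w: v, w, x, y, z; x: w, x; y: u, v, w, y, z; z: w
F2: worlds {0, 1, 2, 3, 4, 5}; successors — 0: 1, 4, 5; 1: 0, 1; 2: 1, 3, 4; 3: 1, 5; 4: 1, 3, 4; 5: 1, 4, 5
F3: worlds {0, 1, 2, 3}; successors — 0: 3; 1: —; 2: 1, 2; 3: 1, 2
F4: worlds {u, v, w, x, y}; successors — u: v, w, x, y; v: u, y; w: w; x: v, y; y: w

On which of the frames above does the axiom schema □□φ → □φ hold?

F1, F2

Frame correspondent (Sahlqvist): ∀x ∀y (Rxy → ∃z (Rxz ∧ Rzy)) — i.e. density.
F1: satisfies the condition.
F2: satisfies the condition.
F3: fails — R03 but no z with R0z and Rz3.
F4: fails — Rvu but no z with Rvz and Rzu.
Valid on: F1, F2.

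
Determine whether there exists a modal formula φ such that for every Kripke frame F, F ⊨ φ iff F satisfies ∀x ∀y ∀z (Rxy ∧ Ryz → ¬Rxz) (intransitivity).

No

Modal frame validity is preserved under surjective bounded morphisms.
The 7-cycle (worlds s,t,u,v,w,x,y with s→t→u→v→w→x→y→s) is intransitive. Mapping every world to a single reflexive point • is a surjective bounded morphism; the reflexive point is not intransitive (R••∧R•• but R••).
Hence intransitivity is not modally definable.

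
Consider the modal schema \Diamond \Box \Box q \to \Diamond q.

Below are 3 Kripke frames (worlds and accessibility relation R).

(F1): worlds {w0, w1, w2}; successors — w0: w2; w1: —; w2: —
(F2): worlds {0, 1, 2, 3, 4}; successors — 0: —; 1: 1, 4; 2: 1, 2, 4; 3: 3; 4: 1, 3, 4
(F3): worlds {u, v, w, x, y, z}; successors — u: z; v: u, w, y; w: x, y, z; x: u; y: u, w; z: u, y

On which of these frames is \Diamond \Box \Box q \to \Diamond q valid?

This is the axiom for a generalized confluence (Geach) condition; its first-order frame correspondent is \forall x \forall y (xRy \to \exists w (y R^2 w \wedge xRw)).
(F1): fails — w0Rw2 but no w with w2R²w and w0Rw.
(F2): satisfies the condition.
(F3): satisfies the condition.
Valid on: (F2), (F3).

(F2), (F3)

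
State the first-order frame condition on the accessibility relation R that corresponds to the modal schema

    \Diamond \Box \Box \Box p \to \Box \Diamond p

\forall x \forall y \forall z ((xRy \wedge xRz) \to \exists w (y R^3 w \wedge zRw))

This is a Sahlqvist (Geach-type) schema ◇^1□^3p → □^1◇^1p.
Minimal-valuation argument: fix x; take any y with xR^1y and any z with xR^1z. Set V(p) to the set of worlds R-reachable from y in exactly 3 steps. Then □^3p holds at y, so the antecedent holds at x; validity forces ◇^1p at z, giving a w with zR^1w and yR^3w.
First-order correspondent: \forall x \forall y \forall z ((xRy \wedge xRz) \to \exists w (y R^3 w \wedge zRw)).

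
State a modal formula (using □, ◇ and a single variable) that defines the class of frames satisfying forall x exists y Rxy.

This is seriality; the standard corresponding axiom is D: □p → ◇p.
Suppose □p→◇p is valid. At any x set V(p)=W. Then □p at x, so ◇p at x, so x has a successor.

□p → ◇p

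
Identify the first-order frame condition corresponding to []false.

□⊥ is valid iff no world has any successor (otherwise □⊥ fails at any world with one).
Conversely, any frame satisfying forall x forall y ~Rxy validates the schema.
So the correspondent is emptiness of R.

emptiness of R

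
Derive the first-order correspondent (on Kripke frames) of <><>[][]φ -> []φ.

forall x forall y forall z ((x R^2 y & xRz) -> exists w (y R^2 w & z = w))

This is a Sahlqvist (Geach-type) schema ◇^2□^2φ → □^1◇^0φ.
First-order correspondent: forall x forall y forall z ((x R^2 y & xRz) -> exists w (y R^2 w & z = w)).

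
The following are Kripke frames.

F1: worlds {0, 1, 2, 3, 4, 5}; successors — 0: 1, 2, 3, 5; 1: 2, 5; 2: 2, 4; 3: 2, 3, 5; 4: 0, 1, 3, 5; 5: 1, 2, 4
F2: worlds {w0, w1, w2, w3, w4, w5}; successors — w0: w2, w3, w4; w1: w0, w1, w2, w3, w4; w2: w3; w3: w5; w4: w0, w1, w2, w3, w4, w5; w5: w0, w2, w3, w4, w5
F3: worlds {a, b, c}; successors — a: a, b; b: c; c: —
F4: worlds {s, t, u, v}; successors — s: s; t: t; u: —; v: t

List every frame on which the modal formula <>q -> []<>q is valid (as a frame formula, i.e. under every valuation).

F4

The schema corresponds to the Euclidean property: forall x forall y forall z (Rxy & Rxz -> Ryz).
F1: fails — R02 and R01 but not R21.
F2: fails — Rw0w3 and Rw0w3 but not Rw3w3.
F3: fails — Rab and Raa but not Rba.
F4: satisfies the condition.
Valid on: F4.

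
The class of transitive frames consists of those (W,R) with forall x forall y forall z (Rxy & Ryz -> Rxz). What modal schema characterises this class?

□ψ → □□ψ

The condition is transitivity. The 4 schema □ψ → □□ψ defines it.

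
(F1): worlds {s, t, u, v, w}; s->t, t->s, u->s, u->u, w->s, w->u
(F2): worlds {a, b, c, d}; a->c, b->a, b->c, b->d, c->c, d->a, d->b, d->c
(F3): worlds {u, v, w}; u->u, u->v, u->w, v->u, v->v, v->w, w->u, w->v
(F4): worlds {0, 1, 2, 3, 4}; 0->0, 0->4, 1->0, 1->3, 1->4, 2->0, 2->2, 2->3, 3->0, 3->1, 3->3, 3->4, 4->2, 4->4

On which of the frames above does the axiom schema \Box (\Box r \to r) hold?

none

This is the axiom for shift-reflexivity; its first-order frame correspondent is \forall x \forall y (Rxy \to Ryy).
(F1): fails — Rus but not Rss.
(F2): fails — Rba but not Raa.
(F3): fails — Ruw but not Rww.
(F4): fails — R31 but not R11.
Valid on no frame.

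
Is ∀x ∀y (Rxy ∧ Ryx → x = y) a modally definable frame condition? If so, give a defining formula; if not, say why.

Modal frame validity is preserved under surjective bounded morphisms.
The 6-cycle (worlds 0,1,2,3,4,5 with 0→1→2→3→4→5→0) is antisymmetric. Sending even-indexed worlds to a and odd-indexed worlds to b is a surjective bounded morphism onto the two-world frame with a↔b, which is not antisymmetric.
So the class is not modally definable.

No — not modally definable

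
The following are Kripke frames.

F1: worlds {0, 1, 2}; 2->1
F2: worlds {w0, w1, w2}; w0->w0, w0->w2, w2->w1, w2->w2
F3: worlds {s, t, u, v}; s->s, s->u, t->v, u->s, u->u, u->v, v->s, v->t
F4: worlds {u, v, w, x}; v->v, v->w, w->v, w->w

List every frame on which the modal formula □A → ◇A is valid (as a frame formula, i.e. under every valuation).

F3

The schema corresponds to seriality: ∀x ∃y Rxy.
F1: fails — world 0 has no successor.
F2: fails — world w1 has no successor.
F3: holds.
F4: fails — world u has no successor.
Valid on: F3.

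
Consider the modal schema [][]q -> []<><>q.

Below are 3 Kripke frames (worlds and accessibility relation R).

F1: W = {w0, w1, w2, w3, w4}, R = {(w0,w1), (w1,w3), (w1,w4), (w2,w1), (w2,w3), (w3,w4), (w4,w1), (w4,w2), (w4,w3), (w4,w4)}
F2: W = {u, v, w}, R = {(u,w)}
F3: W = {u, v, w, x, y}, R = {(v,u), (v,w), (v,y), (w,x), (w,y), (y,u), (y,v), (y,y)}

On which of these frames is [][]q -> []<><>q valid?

Frame correspondent (Sahlqvist): forall x forall z (xRz -> exists w (x R^2 w & z R^2 w)) — i.e. a generalized confluence (Geach) condition.
F1: satisfies the condition.
F2: fails — uRw but no t with uR²t and wR²t.
F3: fails — vRu but no t with vR²t and uR²t.

F1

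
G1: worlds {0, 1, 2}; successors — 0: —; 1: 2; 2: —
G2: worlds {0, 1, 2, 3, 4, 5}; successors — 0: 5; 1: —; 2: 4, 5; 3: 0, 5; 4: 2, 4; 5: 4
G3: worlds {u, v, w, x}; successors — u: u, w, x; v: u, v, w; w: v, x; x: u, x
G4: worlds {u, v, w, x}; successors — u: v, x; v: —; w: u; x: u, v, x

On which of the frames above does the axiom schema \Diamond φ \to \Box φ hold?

This is the axiom for partial functionality; its first-order frame correspondent is \forall x \forall y \forall z (Rxy \wedge Rxz \to y = z).
G1: holds.
G2: fails — 2 sees both 4 and 5.
G3: fails — u sees both u and w.
G4: fails — u sees both v and x.
Valid on: G1.

G1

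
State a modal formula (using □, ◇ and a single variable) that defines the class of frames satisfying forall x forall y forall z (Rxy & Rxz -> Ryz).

◇q → □◇q

This is the Euclidean property; the standard corresponding axiom is 5: ◇q → □◇q.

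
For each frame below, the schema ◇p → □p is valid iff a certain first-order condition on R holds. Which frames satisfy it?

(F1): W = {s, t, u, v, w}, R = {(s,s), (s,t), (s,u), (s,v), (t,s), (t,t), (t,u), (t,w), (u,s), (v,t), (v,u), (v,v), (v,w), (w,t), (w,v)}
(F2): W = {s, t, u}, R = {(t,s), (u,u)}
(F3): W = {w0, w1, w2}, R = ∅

Frame correspondent (Sahlqvist): ∀x ∀y ∀z (Rxy ∧ Rxz → y = z) — i.e. partial functionality.
(F1): fails — s sees both s and t.
(F2): satisfies the condition.
(F3): satisfies the condition.

(F2), (F3)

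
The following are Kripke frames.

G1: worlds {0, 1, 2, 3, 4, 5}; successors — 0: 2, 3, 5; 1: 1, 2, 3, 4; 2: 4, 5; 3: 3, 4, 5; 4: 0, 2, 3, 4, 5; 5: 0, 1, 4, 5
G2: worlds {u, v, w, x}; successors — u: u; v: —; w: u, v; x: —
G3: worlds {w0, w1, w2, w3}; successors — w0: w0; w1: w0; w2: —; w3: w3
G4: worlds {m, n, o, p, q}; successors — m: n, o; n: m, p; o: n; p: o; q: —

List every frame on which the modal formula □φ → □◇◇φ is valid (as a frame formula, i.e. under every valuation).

G1, G3

This is the axiom for a generalized confluence (Geach) condition; its first-order frame correspondent is ∀x ∀z (xRz → ∃w (xRw ∧ zR²w)).
G1: satisfies the condition.
G2: fails — wRv but no t with wRt and vR²t.
G3: satisfies the condition.
G4: fails — mRo but no w with mRw and oR²w.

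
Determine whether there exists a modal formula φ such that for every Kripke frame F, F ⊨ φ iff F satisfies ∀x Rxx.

The condition is reflexivity. A defining modal formula is □r → r.
Suppose □r→r is valid. At any x set V(r)={w : Rxw}. Then □r holds at x, so r holds at x, i.e. Rxx.

Yes, by □r → r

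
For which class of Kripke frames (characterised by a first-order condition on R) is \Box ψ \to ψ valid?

This schema is the T axiom.
It corresponds to reflexivity: \forall x Rxx.

reflexivity: \forall x Rxx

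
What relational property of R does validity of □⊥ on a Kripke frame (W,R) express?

□⊥ is valid iff no world has any successor (otherwise □⊥ fails at any world with one).

Emptiness of R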